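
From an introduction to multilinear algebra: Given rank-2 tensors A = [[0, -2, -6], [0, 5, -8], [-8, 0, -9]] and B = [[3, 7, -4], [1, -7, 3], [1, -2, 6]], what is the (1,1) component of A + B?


Tensor addition is component-wise: (A + B)_{ij} = A_{ij} + B_{ij}.
A_{11} = 0
B_{11} = 3
(A + B)_{11} = 0 + 3 = 3

3


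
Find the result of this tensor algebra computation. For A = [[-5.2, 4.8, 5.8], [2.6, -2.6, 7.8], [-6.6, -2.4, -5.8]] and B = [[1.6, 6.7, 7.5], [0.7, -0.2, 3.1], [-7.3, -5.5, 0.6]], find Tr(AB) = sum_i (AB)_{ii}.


Tr(AB) = sum_i (AB)_{ii} where (AB)_{ii} = sum_k A_{ik} B_{ki}.
(AB)_{11} = -5.2*1.6 + 4.8*0.7 + 5.8*-7.3 = -47.3
(AB)_{22} = 2.6*6.7 + -2.6*-0.2 + 7.8*-5.5 = -24.96
(AB)_{33} = -6.6*7.5 + -2.4*3.1 + -5.8*0.6 = -60.42
Tr(AB) = -47.3 + -24.96 + -60.42 = -132.68

-132.68


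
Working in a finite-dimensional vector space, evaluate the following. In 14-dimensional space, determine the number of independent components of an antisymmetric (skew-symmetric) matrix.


An antisymmetric rank-2 tensor satisfies A_{ij} = -A_{ji}, so diagonal entries are zero.
The independent components are the upper-triangular entries: C(n, 2) = n(n-1)/2.
n = 14
C(14, 2) = 14 * 13 / 2 = 182 / 2 = 91

91


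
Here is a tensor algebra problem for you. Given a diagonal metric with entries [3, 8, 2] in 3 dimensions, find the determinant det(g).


For a diagonal metric, the determinant is the product of diagonal entries.
Diagonal entries: 3, 8, 2
det(g) = 3 * 8 * 2 = 48

48


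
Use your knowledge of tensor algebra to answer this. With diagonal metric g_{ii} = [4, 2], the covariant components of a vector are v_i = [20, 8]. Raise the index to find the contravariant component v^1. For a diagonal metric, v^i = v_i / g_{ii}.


To raise an index with a diagonal metric: v^i = v_i / g_{ii}.
For index 1: v_1 = 20, g_{11} = 4
v^1 = 20 / 4 = 5

5


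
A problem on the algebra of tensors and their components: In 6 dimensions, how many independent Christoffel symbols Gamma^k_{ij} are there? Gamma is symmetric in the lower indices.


Christoffel symbols Gamma^k_{ij} are symmetric in i,j, so there are d * d(d+1)/2 independent symbols.
d = 6
d(d+1)/2 = 6 * 7 / 2 = 21
Total = 6 * 21 = 126

126


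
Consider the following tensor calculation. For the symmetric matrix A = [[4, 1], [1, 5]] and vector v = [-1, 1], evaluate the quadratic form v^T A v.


First compute Av:
(Av)_1 = 4*-1 + 1*1 = -3
(Av)_2 = 1*-1 + 5*1 = 4
Av = [-3, 4]
Then v^T (Av) = -1*-3 + 1*4
= 3 + 4 = 7

7


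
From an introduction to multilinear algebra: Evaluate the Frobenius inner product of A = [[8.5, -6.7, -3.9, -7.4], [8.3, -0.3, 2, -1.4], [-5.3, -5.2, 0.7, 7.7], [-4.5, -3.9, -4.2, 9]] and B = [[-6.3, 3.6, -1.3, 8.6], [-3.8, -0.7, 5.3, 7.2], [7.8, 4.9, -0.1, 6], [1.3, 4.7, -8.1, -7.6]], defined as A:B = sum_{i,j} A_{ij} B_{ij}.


A:B = sum over all i,j of A_{ij} * B_{ij}.
Row 1: 8.5*-6.3=-53.55, -6.7*3.6=-24.12, -3.9*-1.3=5.07, -7.4*8.6=-63.64 => row sum = -136.24
Row 2: 8.3*-3.8=-31.54, -0.3*-0.7=0.21, 2*5.3=10.6, -1.4*7.2=-10.08 => row sum = -30.81
Row 3: -5.3*7.8=-41.34, -5.2*4.9=-25.48, 0.7*-0.1=-0.07, 7.7*6=46.2 => row sum = -20.69
Row 4: -4.5*1.3=-5.85, -3.9*4.7=-18.33, -4.2*-8.1=34.02, 9*-7.6=-68.4 => row sum = -58.56
Total = -136.24 + -30.81 + -20.69 + -58.56 = -246.3

-246.3


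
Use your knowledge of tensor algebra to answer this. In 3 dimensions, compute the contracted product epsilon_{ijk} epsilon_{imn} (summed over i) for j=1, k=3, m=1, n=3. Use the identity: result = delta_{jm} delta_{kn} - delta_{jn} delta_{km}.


Using the identity: epsilon_{ijk} epsilon_{imn} = delta_{jm} delta_{kn} - delta_{jn} delta_{km}.
delta_{11} = 1
delta_{33} = 1
delta_{13} = 0
delta_{31} = 0
Result = 1 * 1 - 0 * 0 = 1 - 0 = 1

1


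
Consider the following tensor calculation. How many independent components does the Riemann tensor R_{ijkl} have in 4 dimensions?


The Riemann tensor in d dimensions has d^2(d^2 - 1)/12 independent components.
d = 4, so d^2 = 16
d^2 - 1 = 15
d^2(d^2 - 1) = 16 * 15 = 240
Divide by 12: 240 / 12 = 20

20


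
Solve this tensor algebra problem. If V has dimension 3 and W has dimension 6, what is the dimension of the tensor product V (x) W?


The dimension of a tensor product is the product of dimensions.
dim(V) = 3, dim(W) = 6
dim(V (x) W) = 3 * 6 = 18

18


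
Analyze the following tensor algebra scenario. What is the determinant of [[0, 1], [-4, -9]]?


For a 2x2 matrix [[a, b], [c, d]], det = a*d - b*c.
a = 0, b = 1, c = -4, d = -9
a*d = 0 * -9 = 0
b*c = 1 * -4 = -4
det = 0 - -4 = 4

4


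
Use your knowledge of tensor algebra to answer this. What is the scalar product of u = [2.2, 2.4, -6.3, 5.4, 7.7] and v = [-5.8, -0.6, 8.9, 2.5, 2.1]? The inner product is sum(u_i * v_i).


The inner product u . v = sum of u_i * v_i.
Term-by-term: 2.2 * -5.8, 2.4 * -0.6, -6.3 * 8.9, 5.4 * 2.5, 7.7 * 2.1
Products: -12.76, -1.44, -56.07, 13.5, 16.17
Sum = -12.76 + -1.44 + -56.07 + 13.5 + 16.17 = -40.6

-40.6


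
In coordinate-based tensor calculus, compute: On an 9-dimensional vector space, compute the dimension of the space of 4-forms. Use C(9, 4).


The dimension of the space of p-forms on an n-dimensional space is C(n, p).
n = 9, p = 4
C(9, 4) = 9! / (4! * 5!) = 126

126


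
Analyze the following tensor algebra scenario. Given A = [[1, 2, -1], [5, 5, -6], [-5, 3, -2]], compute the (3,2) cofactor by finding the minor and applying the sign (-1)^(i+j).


To find cofactor C_{32}, delete row 3 and column 2.
The resulting 2x2 submatrix is: [[1, -1], [5, -6]]
Minor M_{32} = 1*-6 - -1*5
  = -6 - -5 = -1
Sign = (-1)^(3+2) = (-1)^5 = -1
Cofactor C_{32} = -1 * -1 = 1

1


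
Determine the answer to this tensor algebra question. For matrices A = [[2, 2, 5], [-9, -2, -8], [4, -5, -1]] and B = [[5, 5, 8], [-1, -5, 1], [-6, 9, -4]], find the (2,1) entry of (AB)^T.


(AB)^T_{ij} = (AB)_{ji} = sum_k A_{jk} B_{ki}.
For i=2, j=1 we need (AB)_{12}:
A_{11} * B_{12} = 2 * 5 = 10
A_{12} * B_{22} = 2 * -5 = -10
A_{13} * B_{32} = 5 * 9 = 45
Sum = 10 + -10 + 45 = 45

45


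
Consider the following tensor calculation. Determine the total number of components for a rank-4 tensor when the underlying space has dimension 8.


The number of components of a rank-r tensor in d dimensions is d^r.
Here d = 8 and r = 4.
8^4 = 4096

4096


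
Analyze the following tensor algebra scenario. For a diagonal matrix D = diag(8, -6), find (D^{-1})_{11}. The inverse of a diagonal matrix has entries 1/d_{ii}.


For a diagonal matrix, the inverse has entries (D^{-1})_{ii} = 1/d_{ii}.
The diagonal entries are: d_{11} = 8, d_{22} = -6
We need (D^{-1})_{11} = 1/d_{11} = 1/8 = 1/8

1/8


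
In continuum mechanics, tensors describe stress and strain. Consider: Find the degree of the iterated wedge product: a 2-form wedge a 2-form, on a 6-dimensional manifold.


The degree of a wedge product is the sum of the degrees of the individual forms.
Degrees: 2, 2
Total degree = 2 + 2 = 4

4


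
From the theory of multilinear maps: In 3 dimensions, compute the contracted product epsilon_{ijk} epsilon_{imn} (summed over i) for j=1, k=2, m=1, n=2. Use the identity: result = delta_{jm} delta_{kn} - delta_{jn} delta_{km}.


Using the identity: epsilon_{ijk} epsilon_{imn} = delta_{jm} delta_{kn} - delta_{jn} delta_{km}.
delta_{11} = 1
delta_{22} = 1
delta_{12} = 0
delta_{21} = 0
Result = 1 * 1 - 0 * 0 = 1 - 0 = 1

1


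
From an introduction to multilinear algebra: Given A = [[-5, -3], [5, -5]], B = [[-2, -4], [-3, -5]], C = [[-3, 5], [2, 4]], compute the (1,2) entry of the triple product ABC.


(ABC)_{12} = sum_m (AB)_{1m} C_{m2}. First compute row 1 of AB.
(AB)_{11} = -5*-2 + -3*-3 = 19
(AB)_{12} = -5*-4 + -3*-5 = 35
Now contract with column 2 of C:
(AB)_{11} * C_{12} = 19 * 5 = 95
(AB)_{12} * C_{22} = 35 * 4 = 140
(ABC)_{12} = 95 + 140 = 235

235


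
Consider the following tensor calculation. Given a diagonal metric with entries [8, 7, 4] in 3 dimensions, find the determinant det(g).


For a diagonal metric, the determinant is the product of diagonal entries.
Diagonal entries: 8, 7, 4
det(g) = 8 * 7 * 4 = 224

224


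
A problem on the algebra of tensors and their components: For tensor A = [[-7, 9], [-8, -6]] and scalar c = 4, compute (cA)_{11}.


Scalar multiplication: (cA)_{ij} = c * A_{ij}.
c = 4
A_{11} = -7
(cA)_{11} = 4 * -7 = -28

-28


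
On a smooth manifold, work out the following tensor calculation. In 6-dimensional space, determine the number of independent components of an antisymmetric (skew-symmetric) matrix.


An antisymmetric rank-2 tensor satisfies A_{ij} = -A_{ji}, so diagonal entries are zero.
The independent components are the upper-triangular entries: C(n, 2) = n(n-1)/2.
n = 6
C(6, 2) = 6 * 5 / 2 = 30 / 2 = 15

15


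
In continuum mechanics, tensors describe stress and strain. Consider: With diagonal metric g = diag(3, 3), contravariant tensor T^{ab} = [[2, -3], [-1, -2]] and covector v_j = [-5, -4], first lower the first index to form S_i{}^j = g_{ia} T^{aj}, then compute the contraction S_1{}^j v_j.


Step 1: lower the first index. For a diagonal metric, g_{ia} T^{aj} = g_{ii} T^{ij} (no sum on i).
g_{11} = 3
S_1{}^1 = 3 * T^{11} = 3 * 2 = 6
S_1{}^2 = 3 * T^{12} = 3 * -3 = -9
Step 2: contract S_1{}^j with v_j.
S_1{}^1 * v_1 = 6 * -5 = -30
S_1{}^2 * v_2 = -9 * -4 = 36
Result = -30 + 36 = 6

6


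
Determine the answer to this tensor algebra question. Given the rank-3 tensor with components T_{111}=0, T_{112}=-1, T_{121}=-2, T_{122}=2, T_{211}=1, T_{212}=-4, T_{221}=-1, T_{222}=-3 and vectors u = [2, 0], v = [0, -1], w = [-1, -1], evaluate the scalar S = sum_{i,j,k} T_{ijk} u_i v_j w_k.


S = sum over i,j,k of T_{ijk} u_i v_j w_k. Expanding all 8 terms:
T_{111}*u_1*v_1*w_1 = 0*2*0*-1 = 0  (running total: 0)
T_{112}*u_1*v_1*w_2 = -1*2*0*-1 = 0  (running total: 0)
T_{121}*u_1*v_2*w_1 = -2*2*-1*-1 = -4  (running total: -4)
T_{122}*u_1*v_2*w_2 = 2*2*-1*-1 = 4  (running total: 0)
T_{211}*u_2*v_1*w_1 = 1*0*0*-1 = 0  (running total: 0)
T_{212}*u_2*v_1*w_2 = -4*0*0*-1 = 0  (running total: 0)
T_{221}*u_2*v_2*w_1 = -1*0*-1*-1 = 0  (running total: 0)
T_{222}*u_2*v_2*w_2 = -3*0*-1*-1 = 0  (running total: 0)
S = 0

0


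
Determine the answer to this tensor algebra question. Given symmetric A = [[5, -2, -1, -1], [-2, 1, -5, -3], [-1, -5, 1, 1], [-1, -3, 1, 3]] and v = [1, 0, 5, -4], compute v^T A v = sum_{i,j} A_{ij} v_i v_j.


First compute Av:
(Av)_1 = 5*1 + -2*0 + -1*5 + -1*-4 = 4
(Av)_2 = -2*1 + 1*0 + -5*5 + -3*-4 = -15
(Av)_3 = -1*1 + -5*0 + 1*5 + 1*-4 = 0
(Av)_4 = -1*1 + -3*0 + 1*5 + 3*-4 = -8
Av = [4, -15, 0, -8]
Then v^T (Av) = 1*4 + 0*-15 + 5*0 + -4*-8
= 4 + 0 + 0 + 32 = 36

36


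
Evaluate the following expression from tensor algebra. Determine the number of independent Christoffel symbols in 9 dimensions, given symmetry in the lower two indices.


Christoffel symbols Gamma^k_{ij} are symmetric in i,j, so there are d * d(d+1)/2 independent symbols.
d = 9
d(d+1)/2 = 9 * 10 / 2 = 45
Total = 9 * 45 = 405

405


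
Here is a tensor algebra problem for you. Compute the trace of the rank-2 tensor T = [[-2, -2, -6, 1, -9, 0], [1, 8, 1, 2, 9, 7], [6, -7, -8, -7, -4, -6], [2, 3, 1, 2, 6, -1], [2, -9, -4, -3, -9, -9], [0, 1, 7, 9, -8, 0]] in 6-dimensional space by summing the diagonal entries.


The contraction (trace) of a rank-2 tensor is the sum of its diagonal elements.
Diagonal entries: A[1,1] = -2, A[2,2] = 8, A[3,3] = -8, A[4,4] = 2, A[5,5] = -9, A[6,6] = 0
Tr(A) = -2 + 8 + -8 + 2 + -9 + 0 = -9

-9


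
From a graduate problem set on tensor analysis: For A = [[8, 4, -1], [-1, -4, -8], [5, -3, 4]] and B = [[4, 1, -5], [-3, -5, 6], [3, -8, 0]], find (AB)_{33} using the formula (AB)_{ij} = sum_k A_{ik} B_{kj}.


(AB)_{ij} = sum_k A_{ik} B_{kj}.
For i=3, j=3:
A_{31} * B_{13} = 5 * -5 = -25
A_{32} * B_{23} = -3 * 6 = -18
A_{33} * B_{33} = 4 * 0 = 0
Sum = -25 + -18 + 0 = -43

-43


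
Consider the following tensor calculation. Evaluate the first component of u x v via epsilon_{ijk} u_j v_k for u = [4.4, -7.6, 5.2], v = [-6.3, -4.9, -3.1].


(u x v)_1 = sum_{j,k} epsilon_{1jk} u_j v_k. Only permutations of (1,2,3) contribute; the two non-zero terms are:
eps_{123} u_2 v_3 = 1 * -7.6 * -3.1 = 23.56
eps_{132} u_3 v_2 = -1 * 5.2 * -4.9 = 25.48
(u x v)_1 = 49.04

49.04


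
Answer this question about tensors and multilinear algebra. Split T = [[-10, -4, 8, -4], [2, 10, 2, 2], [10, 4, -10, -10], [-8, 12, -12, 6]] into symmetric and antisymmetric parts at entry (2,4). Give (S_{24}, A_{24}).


T_{24} = 2
T_{42} = 12
S_{24} = (2 + 12)/2 = 14/2 = 7
A_{24} = (2 - 12)/2 = -10/2 = -5
Check: S + A = 7 + -5 = 2 = T_{24}.

(7, -5)


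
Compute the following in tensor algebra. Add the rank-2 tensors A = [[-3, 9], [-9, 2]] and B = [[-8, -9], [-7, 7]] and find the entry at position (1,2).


Tensor addition is component-wise: (A + B)_{ij} = A_{ij} + B_{ij}.
A_{12} = 9
B_{12} = -9
(A + B)_{12} = 9 + -9 = 0

0


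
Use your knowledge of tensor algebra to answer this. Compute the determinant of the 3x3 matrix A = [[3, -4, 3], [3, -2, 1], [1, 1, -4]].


Expanding along the first row, det(A) = a11*M_11 - a12*M_12 + a13*M_13, where M_1j is the (1,j) minor.
Minor M_11 = -2*-4 - 1*1 = 7
Minor M_12 = 3*-4 - 1*1 = -13
Minor M_13 = 3*1 - -2*1 = 5
det = 3*(7) - -4*(-13) + 3*(5)
    = 21 - 52 + 15
    = -16

-16


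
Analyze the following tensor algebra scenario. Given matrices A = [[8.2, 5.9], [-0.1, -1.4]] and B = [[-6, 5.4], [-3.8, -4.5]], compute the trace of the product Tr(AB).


Tr(AB) = sum_i (AB)_{ii} where (AB)_{ii} = sum_k A_{ik} B_{ki}.
(AB)_{11} = 8.2*-6 + 5.9*-3.8 = -71.62
(AB)_{22} = -0.1*5.4 + -1.4*-4.5 = 5.76
Tr(AB) = -71.62 + 5.76 = -65.86

-65.86


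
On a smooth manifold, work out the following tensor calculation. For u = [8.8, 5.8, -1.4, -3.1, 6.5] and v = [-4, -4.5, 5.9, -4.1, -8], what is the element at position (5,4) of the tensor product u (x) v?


The outer product entry T_{ij} = u_i * v_j.
We need i=5, j=4.
u_5 = 6.5, v_4 = -4.1
T_{5,4} = 6.5 * -4.1 = -26.65

-26.65


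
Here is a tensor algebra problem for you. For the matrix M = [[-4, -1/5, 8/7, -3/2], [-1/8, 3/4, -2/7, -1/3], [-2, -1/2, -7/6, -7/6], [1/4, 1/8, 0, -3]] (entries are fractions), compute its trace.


The trace is the sum of diagonal entries.
Diagonal: M[1,1] = -4, M[2,2] = 3/4, M[3,3] = -7/6, M[4,4] = -3
Tr(M) = -4 + 3/4 + -7/6 + -3
Computing step by step:
After adding M[1,1]: -4
After adding M[2,2]: -13/4
After adding M[3,3]: -53/12
After adding M[4,4]: -89/12
Tr(M) = -89/12

-89/12


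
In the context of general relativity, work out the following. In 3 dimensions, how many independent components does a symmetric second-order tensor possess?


A symmetric rank-2 tensor in d dimensions has d(d+1)/2 independent components.
d = 3
d(d+1)/2 = 3 * 4 / 2 = 12 / 2 = 6

6


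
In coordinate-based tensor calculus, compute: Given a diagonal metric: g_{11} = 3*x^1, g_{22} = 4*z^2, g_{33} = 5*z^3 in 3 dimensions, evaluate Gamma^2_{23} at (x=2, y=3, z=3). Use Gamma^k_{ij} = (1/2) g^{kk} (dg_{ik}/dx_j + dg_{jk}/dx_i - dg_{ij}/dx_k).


For a diagonal metric, Gamma^k_{ij} = (1/2) g^{kk} (dg_{ik}/dx_j + dg_{jk}/dx_i - dg_{ij}/dx_k).
The metric is diagonal, so g_{ab} = 0 for a != b.
At the given point: g_{11} = 6, g_{22} = 36, g_{33} = 135
g^{22} = 1/36
dg_{22}/dx_3 = dg_{22}/dx_3 = 24
dg_{32}/dx_2 = 0 (off-diagonal)
dg_{23}/dx_2 = 0 (off-diagonal)
Numerator = 24 + 0 - 0 = 24
Gamma^2_{23} = 24 / (2 * 36) = 1/3

1/3


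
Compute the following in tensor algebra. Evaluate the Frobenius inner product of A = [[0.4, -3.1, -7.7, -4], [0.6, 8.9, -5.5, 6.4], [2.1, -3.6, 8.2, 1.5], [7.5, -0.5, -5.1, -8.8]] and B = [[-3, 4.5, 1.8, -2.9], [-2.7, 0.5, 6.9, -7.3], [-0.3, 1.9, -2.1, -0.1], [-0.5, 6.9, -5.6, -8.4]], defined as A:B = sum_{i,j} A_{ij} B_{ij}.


A:B = sum over all i,j of A_{ij} * B_{ij}.
Row 1: 0.4*-3=-1.2, -3.1*4.5=-13.95, -7.7*1.8=-13.86, -4*-2.9=11.6 => row sum = -17.41
Row 2: 0.6*-2.7=-1.62, 8.9*0.5=4.45, -5.5*6.9=-37.95, 6.4*-7.3=-46.72 => row sum = -81.84
Row 3: 2.1*-0.3=-0.63, -3.6*1.9=-6.84, 8.2*-2.1=-17.22, 1.5*-0.1=-0.15 => row sum = -24.84
Row 4: 7.5*-0.5=-3.75, -0.5*6.9=-3.45, -5.1*-5.6=28.56, -8.8*-8.4=73.92 => row sum = 95.28
Total = -17.41 + -81.84 + -24.84 + 95.28 = -28.81

-28.81


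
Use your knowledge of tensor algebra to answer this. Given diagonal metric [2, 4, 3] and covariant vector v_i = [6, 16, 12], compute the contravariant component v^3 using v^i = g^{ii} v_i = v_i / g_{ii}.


To raise an index with a diagonal metric: v^i = v_i / g_{ii}.
For index 3: v_3 = 12, g_{33} = 3
v^3 = 12 / 3 = 4

4


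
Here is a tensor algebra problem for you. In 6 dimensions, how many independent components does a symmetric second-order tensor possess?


A symmetric rank-2 tensor in d dimensions has d(d+1)/2 independent components.
d = 6
d(d+1)/2 = 6 * 7 / 2 = 42 / 2 = 21

21


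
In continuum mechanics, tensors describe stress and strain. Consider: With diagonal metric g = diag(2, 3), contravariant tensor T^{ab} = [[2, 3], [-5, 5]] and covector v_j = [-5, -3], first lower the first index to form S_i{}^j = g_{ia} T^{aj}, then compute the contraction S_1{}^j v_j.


Step 1: lower the first index. For a diagonal metric, g_{ia} T^{aj} = g_{ii} T^{ij} (no sum on i).
g_{11} = 2
S_1{}^1 = 2 * T^{11} = 2 * 2 = 4
S_1{}^2 = 2 * T^{12} = 2 * 3 = 6
Step 2: contract S_1{}^j with v_j.
S_1{}^1 * v_1 = 4 * -5 = -20
S_1{}^2 * v_2 = 6 * -3 = -18
Result = -20 + -18 = -38

-38


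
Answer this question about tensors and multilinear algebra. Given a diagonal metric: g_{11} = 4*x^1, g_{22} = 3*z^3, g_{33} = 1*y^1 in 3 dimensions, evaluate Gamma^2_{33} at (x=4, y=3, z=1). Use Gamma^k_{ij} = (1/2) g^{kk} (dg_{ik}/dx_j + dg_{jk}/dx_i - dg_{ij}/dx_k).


For a diagonal metric, Gamma^k_{ij} = (1/2) g^{kk} (dg_{ik}/dx_j + dg_{jk}/dx_i - dg_{ij}/dx_k).
The metric is diagonal, so g_{ab} = 0 for a != b.
At the given point: g_{11} = 16, g_{22} = 3, g_{33} = 3
g^{22} = 1/3
dg_{32}/dx_3 = 0 (off-diagonal)
dg_{32}/dx_3 = 0 (off-diagonal)
dg_{33}/dx_2 = dg_{33}/dx_2 = 1
Numerator = 0 + 0 - 1 = -1
Gamma^2_{33} = -1 / (2 * 3) = -1/6

-1/6


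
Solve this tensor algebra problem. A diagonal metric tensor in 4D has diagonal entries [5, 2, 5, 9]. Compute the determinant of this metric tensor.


For a diagonal metric, the determinant is the product of diagonal entries.
Diagonal entries: 5, 2, 5, 9
det(g) = 5 * 2 * 5 * 9 = 450

450


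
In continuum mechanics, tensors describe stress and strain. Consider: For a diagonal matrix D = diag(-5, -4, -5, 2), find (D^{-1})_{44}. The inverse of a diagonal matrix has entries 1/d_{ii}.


For a diagonal matrix, the inverse has entries (D^{-1})_{ii} = 1/d_{ii}.
The diagonal entries are: d_{11} = -5, d_{22} = -4, d_{33} = -5, d_{44} = 2
We need (D^{-1})_{44} = 1/d_{44} = 1/2 = 1/2

1/2


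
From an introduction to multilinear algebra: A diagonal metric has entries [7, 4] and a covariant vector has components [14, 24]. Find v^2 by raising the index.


To raise an index with a diagonal metric: v^i = v_i / g_{ii}.
For index 2: v_2 = 24, g_{22} = 4
v^2 = 24 / 4 = 6

6


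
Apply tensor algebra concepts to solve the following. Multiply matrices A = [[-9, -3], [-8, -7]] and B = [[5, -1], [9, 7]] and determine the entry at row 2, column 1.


(AB)_{ij} = sum_k A_{ik} B_{kj}.
For i=2, j=1:
A_{21} * B_{11} = -8 * 5 = -40
A_{22} * B_{21} = -7 * 9 = -63
Sum = -40 + -63 = -103

-103


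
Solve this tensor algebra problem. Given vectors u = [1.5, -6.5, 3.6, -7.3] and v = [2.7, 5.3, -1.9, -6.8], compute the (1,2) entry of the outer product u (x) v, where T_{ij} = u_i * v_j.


The outer product entry T_{ij} = u_i * v_j.
We need i=1, j=2.
u_1 = 1.5, v_2 = 5.3
T_{1,2} = 1.5 * 5.3 = 7.95

7.95


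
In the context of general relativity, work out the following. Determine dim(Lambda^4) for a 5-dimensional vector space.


The dimension of the space of p-forms on an n-dimensional space is C(n, p).
n = 5, p = 4
C(5, 4) = 5! / (4! * 1!) = 5

5


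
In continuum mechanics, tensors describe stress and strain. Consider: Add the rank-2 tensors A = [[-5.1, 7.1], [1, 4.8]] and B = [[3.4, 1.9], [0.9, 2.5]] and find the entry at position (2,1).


Tensor addition is component-wise: (A + B)_{ij} = A_{ij} + B_{ij}.
A_{21} = 1
B_{21} = 0.9
(A + B)_{21} = 1 + 0.9 = 1.9

1.9


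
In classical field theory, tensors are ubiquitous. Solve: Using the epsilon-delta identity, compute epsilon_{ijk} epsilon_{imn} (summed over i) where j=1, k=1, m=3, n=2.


Using the identity: epsilon_{ijk} epsilon_{imn} = delta_{jm} delta_{kn} - delta_{jn} delta_{km}.
delta_{13} = 0
delta_{12} = 0
delta_{12} = 0
delta_{13} = 0
Result = 0 * 0 - 0 * 0 = 0 - 0 = 0

0


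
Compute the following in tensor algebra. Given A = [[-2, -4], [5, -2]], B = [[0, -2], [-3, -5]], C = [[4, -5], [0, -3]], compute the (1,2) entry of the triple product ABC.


(ABC)_{12} = sum_m (AB)_{1m} C_{m2}. First compute row 1 of AB.
(AB)_{11} = -2*0 + -4*-3 = 12
(AB)_{12} = -2*-2 + -4*-5 = 24
Now contract with column 2 of C:
(AB)_{11} * C_{12} = 12 * -5 = -60
(AB)_{12} * C_{22} = 24 * -3 = -72
(ABC)_{12} = -60 + -72 = -132

-132


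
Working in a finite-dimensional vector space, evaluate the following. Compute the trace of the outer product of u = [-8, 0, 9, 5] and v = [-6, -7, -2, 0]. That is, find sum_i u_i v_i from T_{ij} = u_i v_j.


The outer product gives T_{ij} = u_i v_j.
The trace (contraction) is Tr(T) = sum_i T_{ii} = sum_i u_i v_i.
Diagonal entries:
T_{11} = u_1 * v_1 = -8 * -6 = 48
T_{22} = u_2 * v_2 = 0 * -7 = 0
T_{33} = u_3 * v_3 = 9 * -2 = -18
T_{44} = u_4 * v_4 = 5 * 0 = 0
Tr(T) = 48 + 0 + -18 + 0 = 30

30


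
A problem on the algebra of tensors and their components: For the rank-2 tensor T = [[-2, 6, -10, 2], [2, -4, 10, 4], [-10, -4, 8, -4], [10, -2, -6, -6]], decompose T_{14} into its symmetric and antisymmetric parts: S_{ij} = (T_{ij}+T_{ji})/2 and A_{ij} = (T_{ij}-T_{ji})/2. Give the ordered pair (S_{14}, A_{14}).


T_{14} = 2
T_{41} = 10
S_{14} = (2 + 10)/2 = 12/2 = 6
A_{14} = (2 - 10)/2 = -8/2 = -4
Check: S + A = 6 + -4 = 2 = T_{14}.

(6, -4)


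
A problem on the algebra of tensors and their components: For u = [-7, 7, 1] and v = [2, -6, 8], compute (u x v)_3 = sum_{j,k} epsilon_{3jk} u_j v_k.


(u x v)_3 = sum_{j,k} epsilon_{3jk} u_j v_k. Only permutations of (1,2,3) contribute; the two non-zero terms are:
eps_{312} u_1 v_2 = 1 * -7 * -6 = 42
eps_{321} u_2 v_1 = -1 * 7 * 2 = -14
(u x v)_3 = 28

28


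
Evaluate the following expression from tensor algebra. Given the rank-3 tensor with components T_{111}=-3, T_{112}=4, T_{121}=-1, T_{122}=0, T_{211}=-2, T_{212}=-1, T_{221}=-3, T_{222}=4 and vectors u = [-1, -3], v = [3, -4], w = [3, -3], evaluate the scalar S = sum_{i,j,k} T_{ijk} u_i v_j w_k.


S = sum over i,j,k of T_{ijk} u_i v_j w_k. Expanding all 8 terms:
T_{111}*u_1*v_1*w_1 = -3*-1*3*3 = 27  (running total: 27)
T_{112}*u_1*v_1*w_2 = 4*-1*3*-3 = 36  (running total: 63)
T_{121}*u_1*v_2*w_1 = -1*-1*-4*3 = -12  (running total: 51)
T_{122}*u_1*v_2*w_2 = 0*-1*-4*-3 = 0  (running total: 51)
T_{211}*u_2*v_1*w_1 = -2*-3*3*3 = 54  (running total: 105)
T_{212}*u_2*v_1*w_2 = -1*-3*3*-3 = -27  (running total: 78)
T_{221}*u_2*v_2*w_1 = -3*-3*-4*3 = -108  (running total: -30)
T_{222}*u_2*v_2*w_2 = 4*-3*-4*-3 = -144  (running total: -174)
S = -174

-174


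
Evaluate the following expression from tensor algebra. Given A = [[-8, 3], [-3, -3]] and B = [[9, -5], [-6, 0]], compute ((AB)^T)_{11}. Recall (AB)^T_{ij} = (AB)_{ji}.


(AB)^T_{ij} = (AB)_{ji} = sum_k A_{jk} B_{ki}.
For i=1, j=1 we need (AB)_{11}:
A_{11} * B_{11} = -8 * 9 = -72
A_{12} * B_{21} = 3 * -6 = -18
Sum = -72 + -18 = -90

-90


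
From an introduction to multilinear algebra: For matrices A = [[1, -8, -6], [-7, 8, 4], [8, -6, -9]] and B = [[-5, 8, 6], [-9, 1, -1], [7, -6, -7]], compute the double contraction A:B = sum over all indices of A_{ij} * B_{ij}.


A:B = sum over all i,j of A_{ij} * B_{ij}.
Row 1: 1*-5=-5, -8*8=-64, -6*6=-36 => row sum = -105
Row 2: -7*-9=63, 8*1=8, 4*-1=-4 => row sum = 67
Row 3: 8*7=56, -6*-6=36, -9*-7=63 => row sum = 155
Total = -105 + 67 + 155 = 117

117


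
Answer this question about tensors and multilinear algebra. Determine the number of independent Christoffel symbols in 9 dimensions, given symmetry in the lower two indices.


Christoffel symbols Gamma^k_{ij} are symmetric in i,j, so there are d * d(d+1)/2 independent symbols.
d = 9
d(d+1)/2 = 9 * 10 / 2 = 45
Total = 9 * 45 = 405

405


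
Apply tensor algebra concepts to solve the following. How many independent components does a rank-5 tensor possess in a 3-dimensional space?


The number of components of a rank-r tensor in d dimensions is d^r.
Here d = 3 and r = 5.
3^5 = 243

243


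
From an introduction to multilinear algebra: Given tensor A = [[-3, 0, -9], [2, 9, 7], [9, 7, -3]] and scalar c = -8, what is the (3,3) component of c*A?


Scalar multiplication: (cA)_{ij} = c * A_{ij}.
c = -8
A_{33} = -3
(cA)_{33} = -8 * -3 = 24

24


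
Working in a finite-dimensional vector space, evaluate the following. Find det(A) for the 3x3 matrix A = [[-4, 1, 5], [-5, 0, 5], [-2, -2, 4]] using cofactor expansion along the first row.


Expanding along the first row, det(A) = a11*M_11 - a12*M_12 + a13*M_13, where M_1j is the (1,j) minor.
Minor M_11 = 0*4 - 5*-2 = 10
Minor M_12 = -5*4 - 5*-2 = -10
Minor M_13 = -5*-2 - 0*-2 = 10
det = -4*(10) - 1*(-10) + 5*(10)
    = -40 - -10 + 50
    = 20

20


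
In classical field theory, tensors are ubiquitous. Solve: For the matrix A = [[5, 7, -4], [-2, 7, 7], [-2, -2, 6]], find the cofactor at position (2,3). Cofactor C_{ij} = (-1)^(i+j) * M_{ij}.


To find cofactor C_{23}, delete row 2 and column 3.
The resulting 2x2 submatrix is: [[5, 7], [-2, -2]]
Minor M_{23} = 5*-2 - 7*-2
  = -10 - -14 = 4
Sign = (-1)^(2+3) = (-1)^5 = -1
Cofactor C_{23} = -1 * 4 = -4

-4


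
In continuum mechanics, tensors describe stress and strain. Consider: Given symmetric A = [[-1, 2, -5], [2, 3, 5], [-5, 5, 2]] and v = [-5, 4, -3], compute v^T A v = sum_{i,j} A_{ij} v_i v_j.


First compute Av:
(Av)_1 = -1*-5 + 2*4 + -5*-3 = 28
(Av)_2 = 2*-5 + 3*4 + 5*-3 = -13
(Av)_3 = -5*-5 + 5*4 + 2*-3 = 39
Av = [28, -13, 39]
Then v^T (Av) = -5*28 + 4*-13 + -3*39
= -140 + -52 + -117 = -309

-309


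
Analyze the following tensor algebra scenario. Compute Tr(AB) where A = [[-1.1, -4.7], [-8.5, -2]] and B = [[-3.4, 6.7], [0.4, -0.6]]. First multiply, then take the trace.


Tr(AB) = sum_i (AB)_{ii} where (AB)_{ii} = sum_k A_{ik} B_{ki}.
(AB)_{11} = -1.1*-3.4 + -4.7*0.4 = 1.86
(AB)_{22} = -8.5*6.7 + -2*-0.6 = -55.75
Tr(AB) = 1.86 + -55.75 = -53.89

-53.89


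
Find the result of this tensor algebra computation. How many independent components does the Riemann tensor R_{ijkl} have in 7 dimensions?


The Riemann tensor in d dimensions has d^2(d^2 - 1)/12 independent components.
d = 7, so d^2 = 49
d^2 - 1 = 48
d^2(d^2 - 1) = 49 * 48 = 2352
Divide by 12: 2352 / 12 = 196

196


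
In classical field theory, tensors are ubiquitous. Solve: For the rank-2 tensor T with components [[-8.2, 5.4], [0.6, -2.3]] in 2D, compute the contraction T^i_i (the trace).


The contraction (trace) of a rank-2 tensor is the sum of its diagonal elements.
Diagonal entries: A[1,1] = -8.2, A[2,2] = -2.3
Tr(A) = -8.2 + -2.3 = -10.5

-10.5


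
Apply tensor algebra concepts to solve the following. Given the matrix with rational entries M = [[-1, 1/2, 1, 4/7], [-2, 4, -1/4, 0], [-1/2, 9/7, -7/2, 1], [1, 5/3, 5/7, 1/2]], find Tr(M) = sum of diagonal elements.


The trace is the sum of diagonal entries.
Diagonal: M[1,1] = -1, M[2,2] = 4, M[3,3] = -7/2, M[4,4] = 1/2
Tr(M) = -1 + 4 + -7/2 + 1/2
Computing step by step:
After adding M[1,1]: -1
After adding M[2,2]: 3
After adding M[3,3]: -1/2
After adding M[4,4]: 0
Tr(M) = 0

0


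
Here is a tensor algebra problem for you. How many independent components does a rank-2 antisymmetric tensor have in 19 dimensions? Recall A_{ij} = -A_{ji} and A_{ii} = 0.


An antisymmetric rank-2 tensor satisfies A_{ij} = -A_{ji}, so diagonal entries are zero.
The independent components are the upper-triangular entries: C(n, 2) = n(n-1)/2.
n = 19
C(19, 2) = 19 * 18 / 2 = 342 / 2 = 171

171


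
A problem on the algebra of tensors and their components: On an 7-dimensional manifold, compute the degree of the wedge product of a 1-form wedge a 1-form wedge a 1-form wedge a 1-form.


The degree of a wedge product is the sum of the degrees of the individual forms.
Degrees: 1, 1, 1, 1
Total degree = 1 + 1 + 1 + 1 = 4

4


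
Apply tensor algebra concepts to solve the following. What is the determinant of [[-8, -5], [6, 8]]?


For a 2x2 matrix [[a, b], [c, d]], det = a*d - b*c.
a = -8, b = -5, c = 6, d = 8
a*d = -8 * 8 = -64
b*c = -5 * 6 = -30
det = -64 - -30 = -34

-34


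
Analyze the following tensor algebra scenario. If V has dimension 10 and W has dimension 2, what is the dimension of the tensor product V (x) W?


The dimension of a tensor product is the product of dimensions.
dim(V) = 10, dim(W) = 2
dim(V (x) W) = 10 * 2 = 20

20


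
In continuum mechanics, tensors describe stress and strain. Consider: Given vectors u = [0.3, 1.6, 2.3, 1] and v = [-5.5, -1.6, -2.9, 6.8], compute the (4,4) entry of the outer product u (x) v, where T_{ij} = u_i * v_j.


The outer product entry T_{ij} = u_i * v_j.
We need i=4, j=4.
u_4 = 1, v_4 = 6.8
T_{4,4} = 1 * 6.8 = 6.8

6.8


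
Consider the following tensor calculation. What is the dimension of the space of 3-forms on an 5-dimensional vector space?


The dimension of the space of p-forms on an n-dimensional space is C(n, p).
n = 5, p = 3
C(5, 3) = 5! / (3! * 2!) = 10

10


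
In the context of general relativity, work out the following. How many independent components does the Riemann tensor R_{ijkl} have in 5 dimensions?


The Riemann tensor in d dimensions has d^2(d^2 - 1)/12 independent components.
d = 5, so d^2 = 25
d^2 - 1 = 24
d^2(d^2 - 1) = 25 * 24 = 600
Divide by 12: 600 / 12 = 50

50


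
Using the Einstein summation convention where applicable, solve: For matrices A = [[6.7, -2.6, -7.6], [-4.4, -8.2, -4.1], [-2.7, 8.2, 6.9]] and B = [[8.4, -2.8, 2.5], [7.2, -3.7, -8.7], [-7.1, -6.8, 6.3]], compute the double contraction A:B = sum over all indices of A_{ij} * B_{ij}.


A:B = sum over all i,j of A_{ij} * B_{ij}.
Row 1: 6.7*8.4=56.28, -2.6*-2.8=7.28, -7.6*2.5=-19 => row sum = 44.56
Row 2: -4.4*7.2=-31.68, -8.2*-3.7=30.34, -4.1*-8.7=35.67 => row sum = 34.33
Row 3: -2.7*-7.1=19.17, 8.2*-6.8=-55.76, 6.9*6.3=43.47 => row sum = 6.88
Total = 44.56 + 34.33 + 6.88 = 85.77

85.77


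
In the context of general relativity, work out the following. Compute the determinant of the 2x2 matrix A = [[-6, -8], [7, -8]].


For a 2x2 matrix [[a, b], [c, d]], det = a*d - b*c.
a = -6, b = -8, c = 7, d = -8
a*d = -6 * -8 = 48
b*c = -8 * 7 = -56
det = 48 - -56 = 104

104


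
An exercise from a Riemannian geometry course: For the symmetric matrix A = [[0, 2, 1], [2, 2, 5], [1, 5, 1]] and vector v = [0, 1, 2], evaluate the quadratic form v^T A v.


First compute Av:
(Av)_1 = 0*0 + 2*1 + 1*2 = 4
(Av)_2 = 2*0 + 2*1 + 5*2 = 12
(Av)_3 = 1*0 + 5*1 + 1*2 = 7
Av = [4, 12, 7]
Then v^T (Av) = 0*4 + 1*12 + 2*7
= 0 + 12 + 14 = 26

26


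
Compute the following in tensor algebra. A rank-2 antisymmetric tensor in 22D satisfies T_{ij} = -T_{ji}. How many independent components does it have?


An antisymmetric rank-2 tensor satisfies A_{ij} = -A_{ji}, so diagonal entries are zero.
The independent components are the upper-triangular entries: C(n, 2) = n(n-1)/2.
n = 22
C(22, 2) = 22 * 21 / 2 = 462 / 2 = 231

231


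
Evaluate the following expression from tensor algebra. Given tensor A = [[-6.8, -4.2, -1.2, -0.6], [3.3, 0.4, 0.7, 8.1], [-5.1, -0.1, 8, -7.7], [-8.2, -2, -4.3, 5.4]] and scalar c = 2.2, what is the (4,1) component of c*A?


Scalar multiplication: (cA)_{ij} = c * A_{ij}.
c = 2.2
A_{41} = -8.2
(cA)_{41} = 2.2 * -8.2 = -18.04

-18.04


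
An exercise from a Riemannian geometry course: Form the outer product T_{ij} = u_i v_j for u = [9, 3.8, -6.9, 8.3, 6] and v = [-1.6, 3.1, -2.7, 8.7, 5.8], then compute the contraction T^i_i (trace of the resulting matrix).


The outer product gives T_{ij} = u_i v_j.
The trace (contraction) is Tr(T) = sum_i T_{ii} = sum_i u_i v_i.
Diagonal entries:
T_{11} = u_1 * v_1 = 9 * -1.6 = -14.4
T_{22} = u_2 * v_2 = 3.8 * 3.1 = 11.78
T_{33} = u_3 * v_3 = -6.9 * -2.7 = 18.63
T_{44} = u_4 * v_4 = 8.3 * 8.7 = 72.21
T_{55} = u_5 * v_5 = 6 * 5.8 = 34.8
Tr(T) = -14.4 + 11.78 + 18.63 + 72.21 + 34.8 = 123.02

123.02


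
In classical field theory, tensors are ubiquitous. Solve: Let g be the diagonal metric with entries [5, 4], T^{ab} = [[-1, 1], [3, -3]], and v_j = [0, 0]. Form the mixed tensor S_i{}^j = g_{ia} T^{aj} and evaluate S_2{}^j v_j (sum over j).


Step 1: lower the first index. For a diagonal metric, g_{ia} T^{aj} = g_{ii} T^{ij} (no sum on i).
g_{22} = 4
S_2{}^1 = 4 * T^{21} = 4 * 3 = 12
S_2{}^2 = 4 * T^{22} = 4 * -3 = -12
Step 2: contract S_2{}^j with v_j.
S_2{}^1 * v_1 = 12 * 0 = 0
S_2{}^2 * v_2 = -12 * 0 = 0
Result = 0 + 0 = 0

0


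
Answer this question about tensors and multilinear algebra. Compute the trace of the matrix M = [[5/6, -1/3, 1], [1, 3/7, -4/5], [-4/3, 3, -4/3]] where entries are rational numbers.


The trace is the sum of diagonal entries.
Diagonal: M[1,1] = 5/6, M[2,2] = 3/7, M[3,3] = -4/3
Tr(M) = 5/6 + 3/7 + -4/3
Computing step by step:
After adding M[1,1]: 5/6
After adding M[2,2]: 53/42
After adding M[3,3]: -1/14
Tr(M) = -1/14

-1/14


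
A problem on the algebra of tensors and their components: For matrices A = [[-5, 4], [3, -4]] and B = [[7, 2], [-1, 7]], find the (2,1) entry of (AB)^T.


(AB)^T_{ij} = (AB)_{ji} = sum_k A_{jk} B_{ki}.
For i=2, j=1 we need (AB)_{12}:
A_{11} * B_{12} = -5 * 2 = -10
A_{12} * B_{22} = 4 * 7 = 28
Sum = -10 + 28 = 18

18


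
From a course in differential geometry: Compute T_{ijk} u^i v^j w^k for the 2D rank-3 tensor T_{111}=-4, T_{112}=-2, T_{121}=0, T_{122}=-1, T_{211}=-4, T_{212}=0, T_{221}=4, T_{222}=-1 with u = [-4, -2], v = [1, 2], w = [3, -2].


S = sum over i,j,k of T_{ijk} u_i v_j w_k. Expanding all 8 terms:
T_{111}*u_1*v_1*w_1 = -4*-4*1*3 = 48  (running total: 48)
T_{112}*u_1*v_1*w_2 = -2*-4*1*-2 = -16  (running total: 32)
T_{121}*u_1*v_2*w_1 = 0*-4*2*3 = 0  (running total: 32)
T_{122}*u_1*v_2*w_2 = -1*-4*2*-2 = -16  (running total: 16)
T_{211}*u_2*v_1*w_1 = -4*-2*1*3 = 24  (running total: 40)
T_{212}*u_2*v_1*w_2 = 0*-2*1*-2 = 0  (running total: 40)
T_{221}*u_2*v_2*w_1 = 4*-2*2*3 = -48  (running total: -8)
T_{222}*u_2*v_2*w_2 = -1*-2*2*-2 = -8  (running total: -16)
S = -16

-16


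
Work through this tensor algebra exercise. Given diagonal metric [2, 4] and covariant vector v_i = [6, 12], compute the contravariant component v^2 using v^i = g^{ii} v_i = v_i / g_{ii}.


To raise an index with a diagonal metric: v^i = v_i / g_{ii}.
For index 2: v_2 = 12, g_{22} = 4
v^2 = 12 / 4 = 3

3


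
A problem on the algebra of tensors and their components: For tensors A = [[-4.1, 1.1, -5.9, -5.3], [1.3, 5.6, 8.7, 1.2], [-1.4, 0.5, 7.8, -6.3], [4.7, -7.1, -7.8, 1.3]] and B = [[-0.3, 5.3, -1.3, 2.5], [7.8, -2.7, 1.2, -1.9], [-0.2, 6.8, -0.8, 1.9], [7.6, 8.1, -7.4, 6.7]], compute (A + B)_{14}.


Tensor addition is component-wise: (A + B)_{ij} = A_{ij} + B_{ij}.
A_{14} = -5.3
B_{14} = 2.5
(A + B)_{14} = -5.3 + 2.5 = -2.8

-2.8


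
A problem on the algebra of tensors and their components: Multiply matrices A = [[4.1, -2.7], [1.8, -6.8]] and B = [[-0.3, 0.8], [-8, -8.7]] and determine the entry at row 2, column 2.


(AB)_{ij} = sum_k A_{ik} B_{kj}.
For i=2, j=2:
A_{21} * B_{12} = 1.8 * 0.8 = 1.44
A_{22} * B_{22} = -6.8 * -8.7 = 59.16
Sum = 1.44 + 59.16 = 60.6

60.6


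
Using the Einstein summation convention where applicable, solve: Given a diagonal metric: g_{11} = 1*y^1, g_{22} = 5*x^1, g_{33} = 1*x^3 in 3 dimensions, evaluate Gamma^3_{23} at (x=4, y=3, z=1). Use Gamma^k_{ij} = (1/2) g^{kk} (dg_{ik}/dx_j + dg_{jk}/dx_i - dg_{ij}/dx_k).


For a diagonal metric, Gamma^k_{ij} = (1/2) g^{kk} (dg_{ik}/dx_j + dg_{jk}/dx_i - dg_{ij}/dx_k).
The metric is diagonal, so g_{ab} = 0 for a != b.
At the given point: g_{11} = 3, g_{22} = 20, g_{33} = 64
g^{33} = 1/64
dg_{23}/dx_3 = 0 (off-diagonal)
dg_{33}/dx_2 = dg_{33}/dx_2 = 0
dg_{23}/dx_3 = 0 (off-diagonal)
Numerator = 0 + 0 - 0 = 0
Gamma^3_{23} = 0 / (2 * 64) = 0

0


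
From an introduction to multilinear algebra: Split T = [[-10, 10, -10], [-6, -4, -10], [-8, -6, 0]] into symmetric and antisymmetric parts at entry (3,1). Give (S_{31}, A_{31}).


T_{31} = -8
T_{13} = -10
S_{31} = (-8 + -10)/2 = -18/2 = -9
A_{31} = (-8 - -10)/2 = 2/2 = 1
Check: S + A = -9 + 1 = -8 = T_{31}.

(-9, 1)


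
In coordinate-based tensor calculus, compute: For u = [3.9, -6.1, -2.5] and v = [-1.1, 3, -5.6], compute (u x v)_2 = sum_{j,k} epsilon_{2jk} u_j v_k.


(u x v)_2 = sum_{j,k} epsilon_{2jk} u_j v_k. Only permutations of (1,2,3) contribute; the two non-zero terms are:
eps_{213} u_1 v_3 = -1 * 3.9 * -5.6 = 21.84
eps_{231} u_3 v_1 = 1 * -2.5 * -1.1 = 2.75
(u x v)_2 = 24.59

24.59


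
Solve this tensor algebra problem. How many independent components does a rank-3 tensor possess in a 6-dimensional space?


The number of components of a rank-r tensor in d dimensions is d^r.
Here d = 6 and r = 3.
6^3 = 216

216


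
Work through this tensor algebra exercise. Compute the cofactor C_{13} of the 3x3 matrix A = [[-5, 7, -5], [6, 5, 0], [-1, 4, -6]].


To find cofactor C_{13}, delete row 1 and column 3.
The resulting 2x2 submatrix is: [[6, 5], [-1, 4]]
Minor M_{13} = 6*4 - 5*-1
  = 24 - -5 = 29
Sign = (-1)^(1+3) = (-1)^4 = 1
Cofactor C_{13} = 1 * 29 = 29

29


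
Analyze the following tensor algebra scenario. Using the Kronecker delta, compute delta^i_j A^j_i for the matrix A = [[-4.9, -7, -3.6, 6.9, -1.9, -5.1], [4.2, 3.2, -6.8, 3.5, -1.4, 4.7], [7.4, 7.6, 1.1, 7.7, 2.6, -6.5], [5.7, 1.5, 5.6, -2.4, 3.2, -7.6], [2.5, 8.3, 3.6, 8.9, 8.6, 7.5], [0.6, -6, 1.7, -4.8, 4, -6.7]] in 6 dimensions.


The contraction (trace) of a rank-2 tensor is the sum of its diagonal elements.
Diagonal entries: A[1,1] = -4.9, A[2,2] = 3.2, A[3,3] = 1.1, A[4,4] = -2.4, A[5,5] = 8.6, A[6,6] = -6.7
Tr(A) = -4.9 + 3.2 + 1.1 + -2.4 + 8.6 + -6.7 = -1.1

-1.1


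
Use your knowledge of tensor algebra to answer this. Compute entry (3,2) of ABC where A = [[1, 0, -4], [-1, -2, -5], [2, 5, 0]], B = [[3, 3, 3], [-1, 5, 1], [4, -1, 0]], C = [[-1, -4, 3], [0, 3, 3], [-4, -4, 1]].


(ABC)_{32} = sum_m (AB)_{3m} C_{m2}. First compute row 3 of AB.
(AB)_{31} = 2*3 + 5*-1 + 0*4 = 1
(AB)_{32} = 2*3 + 5*5 + 0*-1 = 31
(AB)_{33} = 2*3 + 5*1 + 0*0 = 11
Now contract with column 2 of C:
(AB)_{31} * C_{12} = 1 * -4 = -4
(AB)_{32} * C_{22} = 31 * 3 = 93
(AB)_{33} * C_{32} = 11 * -4 = -44
(ABC)_{32} = -4 + 93 + -44 = 45

45


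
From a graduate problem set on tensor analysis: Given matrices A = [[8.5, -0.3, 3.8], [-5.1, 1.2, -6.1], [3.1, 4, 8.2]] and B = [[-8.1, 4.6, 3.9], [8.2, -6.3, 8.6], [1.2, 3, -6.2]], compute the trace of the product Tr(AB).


Tr(AB) = sum_i (AB)_{ii} where (AB)_{ii} = sum_k A_{ik} B_{ki}.
(AB)_{11} = 8.5*-8.1 + -0.3*8.2 + 3.8*1.2 = -66.75
(AB)_{22} = -5.1*4.6 + 1.2*-6.3 + -6.1*3 = -49.32
(AB)_{33} = 3.1*3.9 + 4*8.6 + 8.2*-6.2 = -4.35
Tr(AB) = -66.75 + -49.32 + -4.35 = -120.42

-120.42


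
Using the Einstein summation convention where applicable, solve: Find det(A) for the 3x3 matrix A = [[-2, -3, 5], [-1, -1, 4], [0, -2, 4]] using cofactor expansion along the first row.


Expanding along the first row, det(A) = a11*M_11 - a12*M_12 + a13*M_13, where M_1j is the (1,j) minor.
Minor M_11 = -1*4 - 4*-2 = 4
Minor M_12 = -1*4 - 4*0 = -4
Minor M_13 = -1*-2 - -1*0 = 2
det = -2*(4) - -3*(-4) + 5*(2)
    = -8 - 12 + 10
    = -10

-10


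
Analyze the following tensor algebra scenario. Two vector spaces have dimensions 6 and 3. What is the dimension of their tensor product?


The dimension of a tensor product is the product of dimensions.
dim(V) = 6, dim(W) = 3
dim(V (x) W) = 6 * 3 = 18

18
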